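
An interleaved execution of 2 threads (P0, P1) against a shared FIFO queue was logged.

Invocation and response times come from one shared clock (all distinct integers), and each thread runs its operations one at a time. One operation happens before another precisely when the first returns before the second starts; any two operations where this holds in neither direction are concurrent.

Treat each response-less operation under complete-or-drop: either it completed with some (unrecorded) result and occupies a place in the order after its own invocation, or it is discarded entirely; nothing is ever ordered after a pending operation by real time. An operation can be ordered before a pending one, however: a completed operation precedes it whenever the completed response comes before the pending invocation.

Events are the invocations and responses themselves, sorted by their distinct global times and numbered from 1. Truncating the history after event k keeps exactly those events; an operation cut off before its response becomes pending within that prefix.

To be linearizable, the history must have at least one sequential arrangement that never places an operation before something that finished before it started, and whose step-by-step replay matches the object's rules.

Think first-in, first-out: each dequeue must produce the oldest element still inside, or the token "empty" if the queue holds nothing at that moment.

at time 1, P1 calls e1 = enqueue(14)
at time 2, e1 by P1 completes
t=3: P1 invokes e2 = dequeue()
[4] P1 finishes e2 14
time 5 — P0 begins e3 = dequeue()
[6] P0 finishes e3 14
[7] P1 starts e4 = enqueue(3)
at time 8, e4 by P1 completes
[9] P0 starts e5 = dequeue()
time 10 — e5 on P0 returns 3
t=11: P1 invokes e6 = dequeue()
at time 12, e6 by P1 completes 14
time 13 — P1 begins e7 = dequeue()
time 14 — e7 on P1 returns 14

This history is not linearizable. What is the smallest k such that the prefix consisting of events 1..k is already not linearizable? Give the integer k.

a valid linearization of events 1..5 exists, for instance e1, e2:
step 1: e1 enqueue(14) — queue <14>
step 2: e2 dequeue() → 14 — queue <>
with event 6 included (e3 responding at time 6), all real-time-consistent orders fail
sample order e1, e2, e3 stalls at step 3 — e3 dequeue() → 14 has no legal effect

6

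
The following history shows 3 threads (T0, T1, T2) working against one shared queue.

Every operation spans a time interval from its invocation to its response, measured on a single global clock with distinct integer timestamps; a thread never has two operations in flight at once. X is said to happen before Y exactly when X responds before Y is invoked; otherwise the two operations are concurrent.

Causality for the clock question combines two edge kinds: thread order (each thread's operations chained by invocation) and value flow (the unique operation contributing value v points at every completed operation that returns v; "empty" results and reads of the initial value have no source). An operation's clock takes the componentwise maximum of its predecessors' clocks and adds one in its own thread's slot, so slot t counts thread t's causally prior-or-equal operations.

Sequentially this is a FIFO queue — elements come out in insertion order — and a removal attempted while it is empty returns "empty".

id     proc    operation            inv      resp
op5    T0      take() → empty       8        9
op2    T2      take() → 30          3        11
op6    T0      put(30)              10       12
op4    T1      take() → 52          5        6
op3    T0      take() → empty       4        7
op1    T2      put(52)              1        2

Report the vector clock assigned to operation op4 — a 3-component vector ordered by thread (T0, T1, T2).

(0, 1, 1)

root op op1, invoked 1: fresh clock plus T2's own tick → (0, 0, 1)
root op op3, invoked 4: fresh clock plus T0's own tick → (1, 0, 0)
VC(op4, invoked at 5): max of VC(op1)=(0, 0, 1), then +1 on thread T1 → (0, 1, 1)
VC(op5, invoked at 8): max of VC(op3)=(1, 0, 0), then +1 on thread T0 → (2, 0, 0)
VC(op6, invoked at 10): max of VC(op5)=(2, 0, 0), then +1 on thread T0 → (3, 0, 0)
VC(op2, invoked at 3): max of VC(op1)=(0, 0, 1), VC(op6)=(3, 0, 0), then +1 on thread T2 → (3, 0, 2)
target: VC(op4) = (0, 1, 1)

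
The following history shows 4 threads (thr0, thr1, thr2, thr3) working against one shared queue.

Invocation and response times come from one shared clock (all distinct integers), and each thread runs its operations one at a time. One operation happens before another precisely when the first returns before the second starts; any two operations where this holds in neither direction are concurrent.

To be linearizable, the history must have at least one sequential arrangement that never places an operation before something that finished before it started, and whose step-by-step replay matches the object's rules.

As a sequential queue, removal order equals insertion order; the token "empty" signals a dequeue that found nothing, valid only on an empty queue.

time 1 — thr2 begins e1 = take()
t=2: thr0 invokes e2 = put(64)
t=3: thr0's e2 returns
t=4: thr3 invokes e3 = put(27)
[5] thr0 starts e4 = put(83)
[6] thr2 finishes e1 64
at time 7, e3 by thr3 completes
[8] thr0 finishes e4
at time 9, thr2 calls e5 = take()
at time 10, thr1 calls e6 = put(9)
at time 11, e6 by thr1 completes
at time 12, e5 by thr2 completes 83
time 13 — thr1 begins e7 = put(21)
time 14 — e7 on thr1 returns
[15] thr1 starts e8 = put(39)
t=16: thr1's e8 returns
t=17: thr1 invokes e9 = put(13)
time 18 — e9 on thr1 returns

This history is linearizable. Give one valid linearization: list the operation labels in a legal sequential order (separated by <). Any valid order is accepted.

e2 < e1 < e4 < e3 < e5 < e6 < e7 < e8 < e9

after step 1 (e2 put(64)): queue <64>
after step 2 (e1 take() → 64): queue <>
after step 3 (e4 put(83)): queue <83>
after step 4 (e3 put(27)): queue <83,27>
after step 5 (e5 take() → 83): queue <27>
after step 6 (e6 put(9)): queue <27,9>
after step 7 (e7 put(21)): queue <27,9,21>
after step 8 (e8 put(39)): queue <27,9,21,39>
after step 9 (e9 put(13)): queue <27,9,21,39,13>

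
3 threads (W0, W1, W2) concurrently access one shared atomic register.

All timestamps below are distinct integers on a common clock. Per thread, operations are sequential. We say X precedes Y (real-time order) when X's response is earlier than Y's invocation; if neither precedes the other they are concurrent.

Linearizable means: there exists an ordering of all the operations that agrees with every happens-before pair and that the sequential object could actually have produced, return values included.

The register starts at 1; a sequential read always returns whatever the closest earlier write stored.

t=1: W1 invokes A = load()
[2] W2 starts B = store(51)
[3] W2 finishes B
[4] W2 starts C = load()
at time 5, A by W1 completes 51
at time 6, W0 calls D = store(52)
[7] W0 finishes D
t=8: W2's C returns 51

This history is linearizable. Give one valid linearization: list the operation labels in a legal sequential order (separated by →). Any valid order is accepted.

B → A → C → D

after step 1 (B store(51)): value 51
after step 2 (A load() → 51): value 51
after step 3 (C load() → 51): value 51
after step 4 (D store(52)): value 52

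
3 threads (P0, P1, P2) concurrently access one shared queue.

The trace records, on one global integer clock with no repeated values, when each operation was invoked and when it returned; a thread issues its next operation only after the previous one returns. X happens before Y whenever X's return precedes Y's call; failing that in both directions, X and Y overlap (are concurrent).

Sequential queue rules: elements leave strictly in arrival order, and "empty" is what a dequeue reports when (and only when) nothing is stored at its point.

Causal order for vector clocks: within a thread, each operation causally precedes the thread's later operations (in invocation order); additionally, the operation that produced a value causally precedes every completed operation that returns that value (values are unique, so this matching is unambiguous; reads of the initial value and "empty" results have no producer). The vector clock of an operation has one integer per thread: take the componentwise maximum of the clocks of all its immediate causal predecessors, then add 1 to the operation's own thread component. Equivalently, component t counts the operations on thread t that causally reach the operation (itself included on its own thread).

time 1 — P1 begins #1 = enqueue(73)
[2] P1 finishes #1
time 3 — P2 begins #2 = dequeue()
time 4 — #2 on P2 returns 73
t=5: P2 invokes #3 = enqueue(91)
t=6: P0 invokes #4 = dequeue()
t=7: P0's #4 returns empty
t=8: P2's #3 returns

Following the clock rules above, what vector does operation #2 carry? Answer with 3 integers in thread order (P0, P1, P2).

root op #1, invoked 1: fresh clock plus P1's own tick → (0, 1, 0)
root op #4, invoked 6: fresh clock plus P0's own tick → (1, 0, 0)
invoked at 3, #2 merges VC(#1)=(0, 1, 0) and bumps P2's slot → (0, 1, 1)
invoked at 5, #3 merges VC(#2)=(0, 1, 1) and bumps P2's slot → (0, 1, 2)
target: VC(#2) = (0, 1, 1)

(0, 1, 1)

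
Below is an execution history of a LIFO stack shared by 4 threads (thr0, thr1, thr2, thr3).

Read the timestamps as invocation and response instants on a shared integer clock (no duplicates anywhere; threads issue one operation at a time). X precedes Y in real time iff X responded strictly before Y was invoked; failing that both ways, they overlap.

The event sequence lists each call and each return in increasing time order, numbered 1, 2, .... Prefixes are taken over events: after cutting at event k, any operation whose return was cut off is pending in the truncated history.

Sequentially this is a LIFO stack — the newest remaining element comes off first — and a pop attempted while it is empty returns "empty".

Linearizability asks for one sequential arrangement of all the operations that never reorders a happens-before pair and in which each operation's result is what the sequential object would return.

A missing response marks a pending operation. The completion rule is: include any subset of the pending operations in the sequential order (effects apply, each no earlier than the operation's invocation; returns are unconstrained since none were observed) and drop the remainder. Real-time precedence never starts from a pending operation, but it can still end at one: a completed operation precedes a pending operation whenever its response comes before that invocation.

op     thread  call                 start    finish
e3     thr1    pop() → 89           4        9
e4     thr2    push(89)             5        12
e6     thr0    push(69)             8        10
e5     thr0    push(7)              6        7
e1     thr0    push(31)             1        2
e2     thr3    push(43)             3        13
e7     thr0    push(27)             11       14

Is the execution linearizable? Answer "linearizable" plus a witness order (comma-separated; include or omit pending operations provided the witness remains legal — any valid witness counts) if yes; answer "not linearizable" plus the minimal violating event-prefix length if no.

after step 1 (e1 push(31)): stack <31>
after step 2 (e2 push(43)): stack <31,43>
after step 3 (e4 push(89)): stack <31,43,89>
after step 4 (e3 pop() → 89): stack <31,43>
after step 5 (e5 push(7)): stack <31,43,7>
after step 6 (e6 push(69)): stack <31,43,7,69>
after step 7 (e7 push(27)): stack <31,43,7,69,27>

linearizable — witness: e1, e2, e4, e3, e5, e6, e7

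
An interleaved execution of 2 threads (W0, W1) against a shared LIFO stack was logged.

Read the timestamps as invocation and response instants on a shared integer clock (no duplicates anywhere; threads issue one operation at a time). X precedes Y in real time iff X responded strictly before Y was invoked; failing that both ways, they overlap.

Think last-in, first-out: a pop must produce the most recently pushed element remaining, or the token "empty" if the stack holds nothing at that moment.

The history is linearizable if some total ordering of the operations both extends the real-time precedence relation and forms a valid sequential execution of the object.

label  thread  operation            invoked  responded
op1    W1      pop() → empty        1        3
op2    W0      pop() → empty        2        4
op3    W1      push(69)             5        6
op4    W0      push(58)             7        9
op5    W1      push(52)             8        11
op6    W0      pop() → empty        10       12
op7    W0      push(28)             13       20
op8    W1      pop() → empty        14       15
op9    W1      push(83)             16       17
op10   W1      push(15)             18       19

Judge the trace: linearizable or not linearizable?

the violation lands at event 12, op6's response at time 12: events 1..11 linearize, events 1..12 do not
checked exhaustively: 6 real-time-consistent orders of 6 completed operations, zero legal LIFO stack replays
one such order, op1, op2, op3, op4, op5, op6, breaks at step 6 where op6 pop() → empty is illegal
one such order, op1, op2, op3, op4, op6, op5, breaks at step 5 where op6 pop() → empty is illegal

not linearizable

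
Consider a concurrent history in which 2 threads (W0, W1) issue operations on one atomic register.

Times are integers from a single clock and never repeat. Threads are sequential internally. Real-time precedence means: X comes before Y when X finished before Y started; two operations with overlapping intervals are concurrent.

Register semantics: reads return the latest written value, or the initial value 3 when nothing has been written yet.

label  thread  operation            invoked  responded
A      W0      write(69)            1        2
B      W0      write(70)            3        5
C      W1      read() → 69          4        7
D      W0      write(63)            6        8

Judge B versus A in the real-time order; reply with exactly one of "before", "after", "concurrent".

B spans [3,5], A spans [1,2]
resp(A)=2 < inv(B)=3

after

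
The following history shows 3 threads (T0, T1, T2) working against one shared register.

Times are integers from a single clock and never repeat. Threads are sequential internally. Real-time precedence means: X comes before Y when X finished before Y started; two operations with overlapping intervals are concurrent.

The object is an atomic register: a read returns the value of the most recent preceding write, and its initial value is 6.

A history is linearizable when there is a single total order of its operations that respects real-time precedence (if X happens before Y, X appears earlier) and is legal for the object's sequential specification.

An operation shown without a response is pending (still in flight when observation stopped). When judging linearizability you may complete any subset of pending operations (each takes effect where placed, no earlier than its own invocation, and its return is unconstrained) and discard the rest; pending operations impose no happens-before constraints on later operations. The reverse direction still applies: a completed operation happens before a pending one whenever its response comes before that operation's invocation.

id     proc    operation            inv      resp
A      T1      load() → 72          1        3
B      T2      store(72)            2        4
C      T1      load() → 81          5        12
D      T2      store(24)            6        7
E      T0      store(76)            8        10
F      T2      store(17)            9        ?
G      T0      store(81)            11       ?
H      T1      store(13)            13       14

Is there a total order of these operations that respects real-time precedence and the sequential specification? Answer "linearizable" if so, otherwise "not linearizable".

witness order: B, A, D, E, F, G, C, H
1. B store(72), leaving value 72
2. A load() → 72, leaving value 72
3. D store(24), leaving value 24
4. E store(76), leaving value 76
5. F store(17) (pending, included), leaving value 17
6. G store(81) (pending, included), leaving value 81
7. C load() → 81, leaving value 81
8. H store(13), leaving value 13

linearizable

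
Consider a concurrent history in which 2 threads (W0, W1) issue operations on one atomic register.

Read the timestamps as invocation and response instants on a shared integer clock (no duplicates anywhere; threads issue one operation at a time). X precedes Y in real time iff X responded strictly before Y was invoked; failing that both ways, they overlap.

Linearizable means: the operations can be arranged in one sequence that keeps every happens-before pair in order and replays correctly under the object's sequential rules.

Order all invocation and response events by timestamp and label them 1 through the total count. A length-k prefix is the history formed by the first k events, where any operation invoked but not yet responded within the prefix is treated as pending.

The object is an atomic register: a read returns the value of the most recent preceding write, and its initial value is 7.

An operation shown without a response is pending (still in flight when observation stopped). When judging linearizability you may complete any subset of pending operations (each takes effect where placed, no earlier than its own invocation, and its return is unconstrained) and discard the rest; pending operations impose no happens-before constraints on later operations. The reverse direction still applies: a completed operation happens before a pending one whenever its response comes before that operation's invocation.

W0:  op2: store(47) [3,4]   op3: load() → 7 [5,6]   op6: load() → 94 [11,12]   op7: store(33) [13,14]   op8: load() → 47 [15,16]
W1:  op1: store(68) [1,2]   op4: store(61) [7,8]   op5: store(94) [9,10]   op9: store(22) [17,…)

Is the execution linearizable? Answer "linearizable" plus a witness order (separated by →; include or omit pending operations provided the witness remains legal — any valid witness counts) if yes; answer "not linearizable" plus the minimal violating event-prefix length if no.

cut after 5 events: linearizable; cut after 6 events (op3 responds, time 6): not linearizable
exhaustive check: the 3 completed atomic register ops admit one real-time order; illegal
e.g. op1, op2, op3: illegal at step 3, since op3 load() → 7 cannot apply there

not linearizable — minimal violating prefix: 6 events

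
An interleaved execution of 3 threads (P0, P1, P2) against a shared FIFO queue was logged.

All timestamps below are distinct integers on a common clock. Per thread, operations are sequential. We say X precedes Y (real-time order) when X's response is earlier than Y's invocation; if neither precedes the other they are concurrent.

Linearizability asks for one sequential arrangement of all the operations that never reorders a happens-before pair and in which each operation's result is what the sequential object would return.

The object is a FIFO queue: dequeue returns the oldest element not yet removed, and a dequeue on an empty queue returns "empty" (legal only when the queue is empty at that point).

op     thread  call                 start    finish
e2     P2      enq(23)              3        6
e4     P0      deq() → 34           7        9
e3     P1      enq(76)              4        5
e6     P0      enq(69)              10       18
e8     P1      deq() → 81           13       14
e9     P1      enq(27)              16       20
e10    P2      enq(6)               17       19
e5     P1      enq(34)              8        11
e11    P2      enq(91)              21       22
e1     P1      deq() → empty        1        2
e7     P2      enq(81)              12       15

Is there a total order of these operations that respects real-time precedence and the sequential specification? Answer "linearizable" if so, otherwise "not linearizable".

not linearizable

the violation lands at event 9, e4's response at time 9: events 1..8 linearize, events 1..9 do not
every one of the 2 real-time-consistent orders over 4 completed FIFO queue ops fails the sequential spec
every completion of the 1 pending operation (e5) was checked; none linearizes
sample order e1, e2, e3, e4 (pending dropped) stalls at step 4 — e4 deq() → 34 has no legal effect
sample order e1, e3, e2, e4 (pending dropped) stalls at step 4 — e4 deq() → 34 has no legal effect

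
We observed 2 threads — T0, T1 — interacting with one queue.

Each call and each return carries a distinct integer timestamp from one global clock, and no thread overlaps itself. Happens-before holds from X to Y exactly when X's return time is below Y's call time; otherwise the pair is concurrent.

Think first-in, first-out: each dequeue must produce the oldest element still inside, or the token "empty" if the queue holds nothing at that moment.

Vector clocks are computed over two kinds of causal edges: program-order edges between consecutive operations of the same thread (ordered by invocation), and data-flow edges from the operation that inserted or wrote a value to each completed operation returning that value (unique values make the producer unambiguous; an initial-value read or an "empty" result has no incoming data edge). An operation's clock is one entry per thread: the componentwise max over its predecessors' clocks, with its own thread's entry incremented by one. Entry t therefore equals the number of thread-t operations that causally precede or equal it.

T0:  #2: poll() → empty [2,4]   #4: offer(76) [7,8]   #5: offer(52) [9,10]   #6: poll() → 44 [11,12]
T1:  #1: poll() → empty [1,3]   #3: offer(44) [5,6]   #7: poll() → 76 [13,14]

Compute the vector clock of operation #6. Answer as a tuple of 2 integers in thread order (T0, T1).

(4, 2)

root op #1, invoked 1: fresh clock plus T1's own tick → (0, 1)
root op #2, invoked 2: fresh clock plus T0's own tick → (1, 0)
#3, invoked 5, takes VC(#1)=(0, 1) under max, adds 1 for T1 → (0, 2)
#4, invoked 7, takes VC(#2)=(1, 0) under max, adds 1 for T0 → (2, 0)
#5, invoked 9, takes VC(#4)=(2, 0) under max, adds 1 for T0 → (3, 0)
#7, invoked 13, takes VC(#3)=(0, 2), VC(#4)=(2, 0) under max, adds 1 for T1 → (2, 3)
#6, invoked 11, takes VC(#3)=(0, 2), VC(#5)=(3, 0) under max, adds 1 for T0 → (4, 2)
target: VC(#6) = (4, 2)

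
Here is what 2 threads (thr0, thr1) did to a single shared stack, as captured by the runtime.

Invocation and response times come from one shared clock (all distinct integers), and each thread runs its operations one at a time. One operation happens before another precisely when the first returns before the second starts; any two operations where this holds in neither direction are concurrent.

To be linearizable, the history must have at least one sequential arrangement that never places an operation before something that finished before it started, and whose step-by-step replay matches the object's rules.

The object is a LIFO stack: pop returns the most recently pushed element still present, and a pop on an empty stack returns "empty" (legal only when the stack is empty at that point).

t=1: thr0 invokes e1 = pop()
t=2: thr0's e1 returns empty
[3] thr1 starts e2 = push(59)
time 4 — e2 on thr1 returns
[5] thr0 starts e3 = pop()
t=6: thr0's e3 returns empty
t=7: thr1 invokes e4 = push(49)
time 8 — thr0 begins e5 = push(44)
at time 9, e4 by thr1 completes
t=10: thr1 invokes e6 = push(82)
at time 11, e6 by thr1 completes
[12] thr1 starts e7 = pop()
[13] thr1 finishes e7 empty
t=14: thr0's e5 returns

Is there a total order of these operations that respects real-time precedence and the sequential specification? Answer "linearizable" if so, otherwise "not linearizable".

not linearizable

cut after 5 events: linearizable; cut after 6 events (e3 responds, time 6): not linearizable
exactly one order of the 3 completed ops respects real time; the stack replay fails
one such order, e1, e2, e3, breaks at step 3 where e3 pop() → empty is illegal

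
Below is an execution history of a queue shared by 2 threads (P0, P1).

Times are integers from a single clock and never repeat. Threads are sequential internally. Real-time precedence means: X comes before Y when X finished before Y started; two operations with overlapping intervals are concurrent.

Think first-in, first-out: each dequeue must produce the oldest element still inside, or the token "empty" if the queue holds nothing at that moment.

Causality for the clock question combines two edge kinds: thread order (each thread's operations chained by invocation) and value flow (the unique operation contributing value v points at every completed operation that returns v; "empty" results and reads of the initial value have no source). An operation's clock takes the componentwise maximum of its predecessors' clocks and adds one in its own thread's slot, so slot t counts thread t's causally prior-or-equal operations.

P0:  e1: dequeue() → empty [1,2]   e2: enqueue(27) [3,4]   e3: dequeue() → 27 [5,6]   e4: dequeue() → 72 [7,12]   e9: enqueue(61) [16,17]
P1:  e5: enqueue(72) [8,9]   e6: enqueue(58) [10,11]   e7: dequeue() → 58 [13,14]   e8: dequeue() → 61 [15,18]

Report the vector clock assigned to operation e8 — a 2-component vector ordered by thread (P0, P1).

(5, 4)

no predecessors for e5 (invoked 8): P1 increments from zero → (0, 1)
no predecessors for e1 (invoked 1): P0 increments from zero → (1, 0)
invoked at 10, e6 merges VC(e5)=(0, 1) and bumps P1's slot → (0, 2)
invoked at 3, e2 merges VC(e1)=(1, 0) and bumps P0's slot → (2, 0)
invoked at 13, e7 merges VC(e6)=(0, 2) and bumps P1's slot → (0, 3)
invoked at 5, e3 merges VC(e2)=(2, 0) and bumps P0's slot → (3, 0)
invoked at 7, e4 merges VC(e3)=(3, 0), VC(e5)=(0, 1) and bumps P0's slot → (4, 1)
invoked at 16, e9 merges VC(e4)=(4, 1) and bumps P0's slot → (5, 1)
invoked at 15, e8 merges VC(e7)=(0, 3), VC(e9)=(5, 1) and bumps P1's slot → (5, 4)
target: VC(e8) = (5, 4)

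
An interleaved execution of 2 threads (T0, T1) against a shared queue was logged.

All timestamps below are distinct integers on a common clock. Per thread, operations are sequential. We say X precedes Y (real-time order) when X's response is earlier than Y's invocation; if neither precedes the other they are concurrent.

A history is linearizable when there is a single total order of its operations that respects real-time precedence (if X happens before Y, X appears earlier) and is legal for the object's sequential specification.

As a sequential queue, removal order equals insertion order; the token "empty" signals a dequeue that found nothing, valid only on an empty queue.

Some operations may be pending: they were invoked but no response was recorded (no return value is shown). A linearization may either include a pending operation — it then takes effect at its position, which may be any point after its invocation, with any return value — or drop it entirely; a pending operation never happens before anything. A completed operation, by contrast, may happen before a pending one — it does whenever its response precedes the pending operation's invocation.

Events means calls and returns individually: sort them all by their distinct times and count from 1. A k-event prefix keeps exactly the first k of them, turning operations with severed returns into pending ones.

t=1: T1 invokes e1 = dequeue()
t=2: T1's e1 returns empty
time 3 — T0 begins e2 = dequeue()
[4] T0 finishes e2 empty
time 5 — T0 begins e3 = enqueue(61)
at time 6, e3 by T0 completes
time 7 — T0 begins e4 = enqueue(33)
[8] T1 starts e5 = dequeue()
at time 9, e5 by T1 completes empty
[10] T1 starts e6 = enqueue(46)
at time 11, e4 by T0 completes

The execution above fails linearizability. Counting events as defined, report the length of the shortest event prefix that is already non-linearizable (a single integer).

9

one valid order for events 1..8 is e1, e2, e3:
after step 1 (e1 dequeue() → empty): queue <>
after step 2 (e2 dequeue() → empty): queue <>
after step 3 (e3 enqueue(61)): queue <61>
adding event 9 (e5 responds at 9) leaves no legal real-time order
include/drop combinations of the 1 pending operation (e4) were all tried; none helps
e.g. e1, e2, e3, e5 (pending dropped): illegal at step 4, since e5 dequeue() → empty cannot apply there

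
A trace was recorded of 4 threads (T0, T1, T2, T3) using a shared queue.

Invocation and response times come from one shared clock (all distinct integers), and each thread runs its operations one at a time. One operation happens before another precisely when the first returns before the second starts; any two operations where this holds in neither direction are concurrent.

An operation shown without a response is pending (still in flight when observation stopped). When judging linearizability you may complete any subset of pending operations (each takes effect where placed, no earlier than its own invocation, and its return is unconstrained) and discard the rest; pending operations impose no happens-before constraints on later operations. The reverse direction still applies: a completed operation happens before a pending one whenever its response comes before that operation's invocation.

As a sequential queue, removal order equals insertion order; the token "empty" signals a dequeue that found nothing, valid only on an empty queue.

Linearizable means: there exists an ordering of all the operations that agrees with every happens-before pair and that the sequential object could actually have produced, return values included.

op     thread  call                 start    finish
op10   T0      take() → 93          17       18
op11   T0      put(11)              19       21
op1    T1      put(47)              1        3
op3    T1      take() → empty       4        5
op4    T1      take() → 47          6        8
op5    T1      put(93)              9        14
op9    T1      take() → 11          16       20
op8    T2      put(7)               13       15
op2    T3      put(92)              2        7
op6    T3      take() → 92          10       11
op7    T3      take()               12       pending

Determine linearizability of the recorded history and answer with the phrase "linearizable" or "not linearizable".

not linearizable

the violation lands at event 5, op3's response at time 5: events 1..4 linearize, events 1..5 do not
the sole real-time-consistent order of 2 completed operations fails the queue replay
completion choices over the 1 pending operation (op2) were checked; none helps
sample order op1, op3 (pending dropped) stalls at step 2 — op3 take() → empty has no legal effect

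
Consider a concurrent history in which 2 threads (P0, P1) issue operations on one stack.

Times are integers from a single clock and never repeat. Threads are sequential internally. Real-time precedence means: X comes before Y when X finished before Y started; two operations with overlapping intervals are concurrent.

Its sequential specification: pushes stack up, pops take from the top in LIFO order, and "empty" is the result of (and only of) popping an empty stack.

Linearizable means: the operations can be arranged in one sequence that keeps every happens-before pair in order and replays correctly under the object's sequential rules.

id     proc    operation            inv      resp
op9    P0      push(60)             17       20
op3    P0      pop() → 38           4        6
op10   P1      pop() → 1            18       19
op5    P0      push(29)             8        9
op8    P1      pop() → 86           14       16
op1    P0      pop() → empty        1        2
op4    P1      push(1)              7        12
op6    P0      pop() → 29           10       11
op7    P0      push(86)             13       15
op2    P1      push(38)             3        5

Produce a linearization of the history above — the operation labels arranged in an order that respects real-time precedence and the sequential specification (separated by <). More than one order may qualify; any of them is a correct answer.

after step 1 (op1 pop() → empty): stack <>
after step 2 (op2 push(38)): stack <38>
after step 3 (op3 pop() → 38): stack <>
after step 4 (op4 push(1)): stack <1>
after step 5 (op5 push(29)): stack <1,29>
after step 6 (op6 pop() → 29): stack <1>
after step 7 (op7 push(86)): stack <1,86>
after step 8 (op8 pop() → 86): stack <1>
after step 9 (op10 pop() → 1): stack <>
after step 10 (op9 push(60)): stack <60>

op1 < op2 < op3 < op4 < op5 < op6 < op7 < op8 < op10 < op9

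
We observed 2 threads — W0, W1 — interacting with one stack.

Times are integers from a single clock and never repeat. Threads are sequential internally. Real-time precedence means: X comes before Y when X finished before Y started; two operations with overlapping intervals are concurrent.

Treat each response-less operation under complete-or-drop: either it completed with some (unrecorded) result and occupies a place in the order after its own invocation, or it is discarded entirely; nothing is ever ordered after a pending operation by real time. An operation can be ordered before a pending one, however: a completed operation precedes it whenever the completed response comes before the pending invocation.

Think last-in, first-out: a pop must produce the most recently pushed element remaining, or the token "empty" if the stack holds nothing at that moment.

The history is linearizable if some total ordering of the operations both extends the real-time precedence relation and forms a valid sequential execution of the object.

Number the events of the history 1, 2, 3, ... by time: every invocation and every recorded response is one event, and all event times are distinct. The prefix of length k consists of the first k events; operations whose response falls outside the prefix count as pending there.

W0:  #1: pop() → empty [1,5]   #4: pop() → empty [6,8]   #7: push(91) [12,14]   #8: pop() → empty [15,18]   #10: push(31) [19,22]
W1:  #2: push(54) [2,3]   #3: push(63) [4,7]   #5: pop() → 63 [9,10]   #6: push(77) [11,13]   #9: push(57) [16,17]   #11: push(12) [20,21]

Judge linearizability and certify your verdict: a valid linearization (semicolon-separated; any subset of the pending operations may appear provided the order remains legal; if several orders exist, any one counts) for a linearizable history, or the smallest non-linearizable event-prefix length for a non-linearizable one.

not linearizable — minimal violating prefix: 8 events

prefix check: 1..7 passes, 1..8 fails once #4's time-8 response joins
all 5 real-time-respecting orders fail — 4 completed stack operations, no legal replay
one such order, #1, #2, #3, #4, breaks at step 4 where #4 pop() → empty is illegal
one such order, #1, #2, #4, #3, breaks at step 3 where #4 pop() → empty is illegal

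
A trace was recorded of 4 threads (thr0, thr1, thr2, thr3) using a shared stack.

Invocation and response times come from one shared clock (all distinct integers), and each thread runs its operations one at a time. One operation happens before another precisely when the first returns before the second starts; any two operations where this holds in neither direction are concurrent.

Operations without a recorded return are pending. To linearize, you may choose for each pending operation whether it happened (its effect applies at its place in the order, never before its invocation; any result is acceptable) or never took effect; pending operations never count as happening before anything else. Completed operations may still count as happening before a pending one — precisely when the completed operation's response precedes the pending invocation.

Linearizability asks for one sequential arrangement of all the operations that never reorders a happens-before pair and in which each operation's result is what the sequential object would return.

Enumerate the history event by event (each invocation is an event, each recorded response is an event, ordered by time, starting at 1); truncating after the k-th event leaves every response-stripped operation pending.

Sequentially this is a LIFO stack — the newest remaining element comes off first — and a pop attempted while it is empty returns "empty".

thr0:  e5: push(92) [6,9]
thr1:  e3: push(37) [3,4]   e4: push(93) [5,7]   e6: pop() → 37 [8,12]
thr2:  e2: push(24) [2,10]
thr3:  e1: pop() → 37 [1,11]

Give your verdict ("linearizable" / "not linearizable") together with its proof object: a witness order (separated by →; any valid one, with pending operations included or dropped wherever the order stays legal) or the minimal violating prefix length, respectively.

events 1..11 are fine; event 12 — the response of e6 at time 12 — makes the prefix non-linearizable
real-time-consistent orders of the 6 completed operations: 90 — all fail the stack replay
sample order e1, e2, e3, e4, e5, e6 stalls at step 1 — e1 pop() → 37 has no legal effect
sample order e1, e2, e3, e4, e6, e5 stalls at step 1 — e1 pop() → 37 has no legal effect

not linearizable — minimal violating prefix: 12 events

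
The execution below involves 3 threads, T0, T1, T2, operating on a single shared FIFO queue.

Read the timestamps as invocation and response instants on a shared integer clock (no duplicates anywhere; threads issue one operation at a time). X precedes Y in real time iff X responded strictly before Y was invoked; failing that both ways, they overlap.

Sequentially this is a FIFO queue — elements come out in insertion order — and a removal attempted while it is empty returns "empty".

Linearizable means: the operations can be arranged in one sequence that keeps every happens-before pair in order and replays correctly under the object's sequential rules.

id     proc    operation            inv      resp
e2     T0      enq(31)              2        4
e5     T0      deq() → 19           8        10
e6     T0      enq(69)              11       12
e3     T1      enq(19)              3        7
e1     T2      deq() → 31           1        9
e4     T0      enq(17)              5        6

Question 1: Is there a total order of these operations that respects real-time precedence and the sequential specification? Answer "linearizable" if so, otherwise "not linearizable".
linearizable

witness order: e2, e1, e3, e4, e5, e6
step 1: e2 enq(31) — queue <31>
step 2: e1 deq() → 31 — queue <>
step 3: e3 enq(19) — queue <19>
step 4: e4 enq(17) — queue <19,17>
step 5: e5 deq() → 19 — queue <17>
step 6: e6 enq(69) — queue <17,69>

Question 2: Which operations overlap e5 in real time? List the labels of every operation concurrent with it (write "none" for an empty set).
Answer: e1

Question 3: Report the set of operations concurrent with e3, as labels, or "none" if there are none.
Answer: e1, e2, e4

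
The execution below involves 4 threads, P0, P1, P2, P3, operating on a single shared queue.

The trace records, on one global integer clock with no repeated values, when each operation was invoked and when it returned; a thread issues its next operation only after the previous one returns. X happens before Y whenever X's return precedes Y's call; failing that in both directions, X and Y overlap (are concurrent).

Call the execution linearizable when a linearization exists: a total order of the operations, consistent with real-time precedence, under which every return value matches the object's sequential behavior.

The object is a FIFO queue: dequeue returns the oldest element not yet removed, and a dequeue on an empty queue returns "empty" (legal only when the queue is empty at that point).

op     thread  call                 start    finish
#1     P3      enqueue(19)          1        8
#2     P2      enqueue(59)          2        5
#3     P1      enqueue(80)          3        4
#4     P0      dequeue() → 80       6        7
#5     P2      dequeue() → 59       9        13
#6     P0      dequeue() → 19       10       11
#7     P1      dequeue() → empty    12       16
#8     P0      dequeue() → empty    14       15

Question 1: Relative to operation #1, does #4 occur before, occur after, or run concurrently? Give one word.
Answer: concurrent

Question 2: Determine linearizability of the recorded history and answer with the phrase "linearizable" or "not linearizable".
a witness: #3, #1, #2, #4, #6, #5, #7, #8
1. #3 enqueue(80), leaving queue <80>
2. #1 enqueue(19), leaving queue <80,19>
3. #2 enqueue(59), leaving queue <80,19,59>
4. #4 dequeue() → 80, leaving queue <19,59>
5. #6 dequeue() → 19, leaving queue <59>
6. #5 dequeue() → 59, leaving queue <>
7. #7 dequeue() → empty, leaving queue <>
8. #8 dequeue() → empty, leaving queue <>

linearizable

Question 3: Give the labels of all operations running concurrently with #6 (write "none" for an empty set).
Answer: #5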